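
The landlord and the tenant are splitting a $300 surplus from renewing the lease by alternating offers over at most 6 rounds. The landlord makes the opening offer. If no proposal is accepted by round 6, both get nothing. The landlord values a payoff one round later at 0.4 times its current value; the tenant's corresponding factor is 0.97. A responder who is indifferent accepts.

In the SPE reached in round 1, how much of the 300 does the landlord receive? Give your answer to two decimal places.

13.85

Round 6 (the tenant proposes): the landlord will accept anything ≥ 0, so the tenant offers 0 and keeps 300.
Round 5 (the landlord proposes): the tenant can get 300 next round, worth 0.97 × 300 = 291 now, so the landlord offers 291, keeping 9.
Round 4 (the tenant proposes): the landlord can get 9 next round, worth 0.4 × 9 = 3.6 now, so the tenant offers 3.6, keeping 296.4.
Round 3 (the landlord proposes): the tenant can get 296.4 next round, worth 0.97 × 296.4 = 287.508 now; the landlord offers that and keeps 12.492.
Round 2 (the tenant proposes): the landlord can get 12.492 next round, worth 0.4 × 12.492 = 4.9968 now; the tenant offers that and keeps 295.0032.
Round 1 (the landlord proposes): the tenant can get 295.0032 next round, worth 0.97 × 295.0032 = 286.153104 now; the landlord offers that and keeps 13.846896.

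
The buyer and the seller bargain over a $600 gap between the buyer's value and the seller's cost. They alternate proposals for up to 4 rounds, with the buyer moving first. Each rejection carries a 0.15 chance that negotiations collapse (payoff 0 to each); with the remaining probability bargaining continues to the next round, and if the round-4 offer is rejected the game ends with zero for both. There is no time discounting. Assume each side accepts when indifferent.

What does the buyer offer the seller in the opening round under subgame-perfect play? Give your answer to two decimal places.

444.98

By backward induction:
Round 4 (the seller proposes): rejection yields 0 for the buyer; the seller offers 0 and keeps 600.
Round 3 (the buyer proposes): rejecting gives the seller an expected 0.85 × 600 = 510, so the buyer offers 510, keeping 90.
Round 2 (the seller proposes): rejecting gives the buyer an expected 0.85 × 90 = 76.5, so the seller offers 76.5, keeping 523.5.
Round 1 (the buyer proposes): rejecting gives the seller an expected 0.85 × 523.5 = 444.975. The buyer offers 444.975 and keeps 600 − 444.975 = 155.025.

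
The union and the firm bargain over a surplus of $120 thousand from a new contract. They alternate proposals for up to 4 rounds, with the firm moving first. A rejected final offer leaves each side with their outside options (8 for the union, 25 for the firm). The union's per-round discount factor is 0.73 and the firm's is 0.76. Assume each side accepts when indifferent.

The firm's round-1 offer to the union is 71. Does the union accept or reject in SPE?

Accept

Round 4 (the union proposes): the firm gets 25 if talks fail, so the union offers 25 and keeps 95.
Round 3 (the firm proposes): the union can get 95 next round, worth 0.73 × 95 = 69.35 now; the firm offers that and keeps 50.65.
Round 2 (the union proposes): the firm can get 50.65 next round, worth 0.76 × 50.65 = 38.494 now, so the union offers 38.494, keeping 81.506.
So by rejecting in round 1, the union gets 81.506 next round, worth 0.73 × 81.506 = 59.49938 now.
Offer 71 ≥ 59.49938, so the union accepts.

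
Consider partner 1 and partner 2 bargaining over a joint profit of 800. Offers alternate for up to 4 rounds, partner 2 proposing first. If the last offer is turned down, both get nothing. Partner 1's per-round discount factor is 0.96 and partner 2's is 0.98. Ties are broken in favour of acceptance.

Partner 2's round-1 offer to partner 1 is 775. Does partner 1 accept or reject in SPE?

Accept

Work out partner 1's continuation value if the offer is rejected.
Round 4 (partner 1 proposes): partner 2 will accept anything ≥ 0, so partner 1 offers 0 and keeps 800.
Round 3 (partner 2 proposes): partner 1 can get 800 next round, worth 0.96 × 800 = 768 now, so partner 2 offers 768, keeping 32.
Round 2 (partner 1 proposes): partner 2 can get 32 next round, worth 0.98 × 32 = 31.36 now, so partner 1 offers 31.36, keeping 768.64.
So by rejecting in round 1, partner 1 gets 768.64 next round, worth 0.96 × 768.64 = 737.8944 now.
Offer 775 ≥ 737.8944, so partner 1 accepts.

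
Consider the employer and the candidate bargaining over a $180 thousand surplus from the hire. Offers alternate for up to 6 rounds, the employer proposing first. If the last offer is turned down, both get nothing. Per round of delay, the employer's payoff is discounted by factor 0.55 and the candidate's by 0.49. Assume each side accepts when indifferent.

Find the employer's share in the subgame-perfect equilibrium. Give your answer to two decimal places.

123.21

By backward induction:
Round 6 (the candidate proposes): rejection yields 0 for the employer; the candidate offers 0 and keeps 180.
Round 5 (the employer proposes): the candidate can get 180 next round, worth 0.49 × 180 = 88.2 now, so the employer offers 88.2, keeping 91.8.
Round 4 (the candidate proposes): the employer can get 91.8 next round, worth 0.55 × 91.8 = 50.49 now. The candidate offers 50.49 and keeps 180 − 50.49 = 129.51.
Round 3 (the employer proposes): the candidate can get 129.51 next round, worth 0.49 × 129.51 = 63.4599 now; the employer offers that and keeps 116.5401.
Round 2 (the candidate proposes): the employer can get 116.5401 next round, worth 0.55 × 116.5401 = 64.097055 now, so the candidate offers 64.097055, keeping 115.902945.
Round 1 (the employer proposes): the candidate can get 115.902945 next round, worth 0.49 × 115.902945 = 56.79244305 now; the employer offers that and keeps 123.20755695.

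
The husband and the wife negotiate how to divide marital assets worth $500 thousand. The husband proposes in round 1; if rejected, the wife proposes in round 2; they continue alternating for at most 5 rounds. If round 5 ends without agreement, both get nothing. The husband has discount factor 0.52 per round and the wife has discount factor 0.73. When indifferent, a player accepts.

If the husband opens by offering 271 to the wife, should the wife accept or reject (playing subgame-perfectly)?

Accept

Round 5 (the husband proposes): the wife will accept anything ≥ 0, so the husband offers 0 and keeps 500.
Round 4 (the wife proposes): the husband can get 500 next round, worth 0.52 × 500 = 260 now, so the wife offers 260, keeping 240.
Round 3 (the husband proposes): the wife can get 240 next round, worth 0.73 × 240 = 175.2 now. The husband offers 175.2 and keeps 500 − 175.2 = 324.8.
Round 2 (the wife proposes): the husband can get 324.8 next round, worth 0.52 × 324.8 = 168.896 now; the wife offers that and keeps 331.104.
So by rejecting in round 1, the wife gets 331.104 next round, worth 0.73 × 331.104 = 241.70592 now.
Offer 271 ≥ 241.70592, so the wife accepts.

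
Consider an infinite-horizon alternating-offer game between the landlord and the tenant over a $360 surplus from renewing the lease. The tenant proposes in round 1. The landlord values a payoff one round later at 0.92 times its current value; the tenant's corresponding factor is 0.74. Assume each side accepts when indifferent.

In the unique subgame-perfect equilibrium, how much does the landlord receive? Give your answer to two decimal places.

When the tenant proposes, the landlord accepts any offer worth at least 0.92 times what the landlord would get by proposing next round; and vice versa.
This gives x = 360 − 0.92y and y = 360 − 0.74x, where x and y are each side's share when it proposes.
Hence (1 − 0.92·0.74)x = 360(1 − 0.92), i.e. 0.3192·x = 28.8.
x ≈ 90.2256; the landlord's share is 360 − x ≈ 269.7744.

269.77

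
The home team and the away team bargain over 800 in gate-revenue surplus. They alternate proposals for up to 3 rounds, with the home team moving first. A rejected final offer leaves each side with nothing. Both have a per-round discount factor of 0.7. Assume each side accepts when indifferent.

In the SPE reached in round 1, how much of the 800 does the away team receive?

168

Solve by backward induction from round 3.
Round 3 (the home team proposes): rejection yields 0 for the away team; the home team offers 0 and keeps 800.
Round 2 (the away team proposes): the home team can get 800 next round, worth 0.7 × 800 = 560 now; the away team offers that and keeps 240.
Round 1 (the home team proposes): the away team can get 240 next round, worth 0.7 × 240 = 168 now; the home team offers that and keeps 632.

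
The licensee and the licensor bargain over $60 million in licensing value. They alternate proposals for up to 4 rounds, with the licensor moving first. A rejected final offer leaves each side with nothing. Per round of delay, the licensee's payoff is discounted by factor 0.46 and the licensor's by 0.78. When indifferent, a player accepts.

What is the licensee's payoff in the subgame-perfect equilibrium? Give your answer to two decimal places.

Round 4 (the licensee proposes): the licensor will accept anything ≥ 0, so the licensee offers 0 and keeps 60.
Round 3 (the licensor proposes): the licensee can get 60 next round, worth 0.46 × 60 = 27.6 now. The licensor offers 27.6 and keeps 60 − 27.6 = 32.4.
Round 2 (the licensee proposes): the licensor can get 32.4 next round, worth 0.78 × 32.4 = 25.272 now. The licensee offers 25.272 and keeps 60 − 25.272 = 34.728.
Round 1 (the licensor proposes): the licensee can get 34.728 next round, worth 0.46 × 34.728 = 15.97488 now, so the licensor offers 15.97488, keeping 44.02512.

15.97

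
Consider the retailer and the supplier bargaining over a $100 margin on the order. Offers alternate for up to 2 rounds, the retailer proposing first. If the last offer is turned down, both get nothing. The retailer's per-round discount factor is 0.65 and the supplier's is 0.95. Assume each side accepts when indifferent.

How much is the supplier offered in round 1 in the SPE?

95

Round 2 (the supplier proposes): the retailer will accept anything ≥ 0, so the supplier offers 0 and keeps 100.
Round 1 (the retailer proposes): the supplier can get 100 next round, worth 0.95 × 100 = 95 now. The retailer offers 95 and keeps 100 − 95 = 5.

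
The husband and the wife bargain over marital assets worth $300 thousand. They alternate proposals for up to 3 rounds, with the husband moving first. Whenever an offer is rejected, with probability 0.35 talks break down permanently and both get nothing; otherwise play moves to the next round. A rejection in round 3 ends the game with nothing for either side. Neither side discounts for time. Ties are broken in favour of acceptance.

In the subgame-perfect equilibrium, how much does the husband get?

Round 3 (the husband proposes): rejection yields 0 for the wife; the husband offers 0 and keeps 300.
Round 2 (the wife proposes): rejecting gives the husband an expected 0.65 × 300 = 195; the wife offers that and keeps 105.
Round 1 (the husband proposes): rejecting gives the wife an expected 0.65 × 105 = 68.25, so the husband offers 68.25, keeping 231.75.

231.75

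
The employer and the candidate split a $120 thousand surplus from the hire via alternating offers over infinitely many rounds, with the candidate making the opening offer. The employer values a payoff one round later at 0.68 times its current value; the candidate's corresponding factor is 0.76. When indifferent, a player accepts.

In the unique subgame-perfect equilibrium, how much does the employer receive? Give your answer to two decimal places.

In a stationary SPE each proposer offers the other exactly their discounted continuation value.
If the candidate keeps x when proposing and the employer keeps y when proposing, then x = 120 − 0.68y and y = 120 − 0.76x.
Solving: x = 120(1 − 0.68) / (1 − 0.76·0.68) = 38.4 / 0.4832 ≈ 79.4702.
The employer gets 120 − 79.4702 ≈ 40.5298.

40.53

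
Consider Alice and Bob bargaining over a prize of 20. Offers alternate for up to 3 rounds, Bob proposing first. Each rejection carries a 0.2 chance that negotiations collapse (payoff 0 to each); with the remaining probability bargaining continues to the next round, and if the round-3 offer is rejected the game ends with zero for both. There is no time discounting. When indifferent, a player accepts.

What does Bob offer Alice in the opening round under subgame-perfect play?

3.2

Round 3 (Bob proposes): Alice will accept anything ≥ 0, so Bob offers 0 and keeps 20.
Round 2 (Alice proposes): rejecting gives Bob an expected 0.8 × 20 = 16, so Alice offers 16, keeping 4.
Round 1 (Bob proposes): rejecting gives Alice an expected 0.8 × 4 = 3.2. Bob offers 3.2 and keeps 20 − 3.2 = 16.8.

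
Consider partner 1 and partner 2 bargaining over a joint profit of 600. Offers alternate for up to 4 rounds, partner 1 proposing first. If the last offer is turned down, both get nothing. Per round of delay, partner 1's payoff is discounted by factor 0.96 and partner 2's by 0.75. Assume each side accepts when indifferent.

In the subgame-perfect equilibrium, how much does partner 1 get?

Round 4 (partner 2 proposes): rejection yields 0 for partner 1; partner 2 offers 0 and keeps 600.
Round 3 (partner 1 proposes): partner 2 can get 600 next round, worth 0.75 × 600 = 450 now. Partner 1 offers 450 and keeps 600 − 450 = 150.
Round 2 (partner 2 proposes): partner 1 can get 150 next round, worth 0.96 × 150 = 144 now. Partner 2 offers 144 and keeps 600 − 144 = 456.
Round 1 (partner 1 proposes): partner 2 can get 456 next round, worth 0.75 × 456 = 342 now. Partner 1 offers 342 and keeps 600 − 342 = 258.

258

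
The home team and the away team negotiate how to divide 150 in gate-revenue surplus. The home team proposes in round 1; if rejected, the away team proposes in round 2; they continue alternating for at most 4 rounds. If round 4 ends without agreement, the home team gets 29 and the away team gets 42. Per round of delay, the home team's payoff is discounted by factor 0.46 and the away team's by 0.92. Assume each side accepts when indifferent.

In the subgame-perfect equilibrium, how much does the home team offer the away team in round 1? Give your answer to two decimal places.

121.63

By backward induction:
Round 4 (the away team proposes): the home team gets 29 if talks fail, so the away team offers 29 and keeps 121.
Round 3 (the home team proposes): the away team can get 121 next round, worth 0.92 × 121 = 111.32 now. The home team offers 111.32 and keeps 150 − 111.32 = 38.68.
Round 2 (the away team proposes): the home team can get 38.68 next round, worth 0.46 × 38.68 = 17.7928 now. The away team offers 17.7928 and keeps 150 − 17.7928 = 132.2072.
Round 1 (the home team proposes): the away team can get 132.2072 next round, worth 0.92 × 132.2072 = 121.630624 now. The home team offers 121.630624 and keeps 150 − 121.630624 = 28.369376.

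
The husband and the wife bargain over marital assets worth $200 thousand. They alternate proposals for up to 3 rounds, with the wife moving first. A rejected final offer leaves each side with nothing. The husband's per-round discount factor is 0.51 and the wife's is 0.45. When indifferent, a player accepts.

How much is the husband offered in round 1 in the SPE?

56.1

Round 3 (the wife proposes): the husband will accept anything ≥ 0, so the wife offers 0 and keeps 200.
Round 2 (the husband proposes): the wife can get 200 next round, worth 0.45 × 200 = 90 now. The husband offers 90 and keeps 200 − 90 = 110.
Round 1 (the wife proposes): the husband can get 110 next round, worth 0.51 × 110 = 56.1 now, so the wife offers 56.1, keeping 143.9.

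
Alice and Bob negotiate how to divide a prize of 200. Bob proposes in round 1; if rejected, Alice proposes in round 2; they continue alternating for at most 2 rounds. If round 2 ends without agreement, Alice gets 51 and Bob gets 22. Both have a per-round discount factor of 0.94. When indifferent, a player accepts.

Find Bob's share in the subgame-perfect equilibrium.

32.68

Round 2 (Alice proposes): Bob gets 22 if talks fail, so Alice offers 22 and keeps 178.
Round 1 (Bob proposes): Alice can get 178 next round, worth 0.94 × 178 = 167.32 now. Bob offers 167.32 and keeps 200 − 167.32 = 32.68.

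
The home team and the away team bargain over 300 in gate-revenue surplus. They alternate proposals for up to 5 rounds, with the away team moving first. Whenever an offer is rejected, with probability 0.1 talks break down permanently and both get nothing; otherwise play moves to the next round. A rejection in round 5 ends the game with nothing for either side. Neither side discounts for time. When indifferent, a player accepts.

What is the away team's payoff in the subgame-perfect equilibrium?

Round 5 (the away team proposes): rejection yields 0 for the home team; the away team offers 0 and keeps 300.
Round 4 (the home team proposes): rejecting gives the away team an expected 0.9 × 300 = 270; the home team offers that and keeps 30.
Round 3 (the away team proposes): rejecting gives the home team an expected 0.9 × 30 = 27; the away team offers that and keeps 273.
Round 2 (the home team proposes): rejecting gives the away team an expected 0.9 × 273 = 245.7, so the home team offers 245.7, keeping 54.3.
Round 1 (the away team proposes): rejecting gives the home team an expected 0.9 × 54.3 = 48.87. The away team offers 48.87 and keeps 300 − 48.87 = 251.13.

251.13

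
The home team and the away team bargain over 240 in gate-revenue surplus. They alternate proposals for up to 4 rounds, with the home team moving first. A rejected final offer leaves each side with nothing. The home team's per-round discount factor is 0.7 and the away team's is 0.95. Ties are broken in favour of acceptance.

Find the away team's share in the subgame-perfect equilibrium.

Round 4 (the away team proposes): rejection yields 0 for the home team; the away team offers 0 and keeps 240.
Round 3 (the home team proposes): the away team can get 240 next round, worth 0.95 × 240 = 228 now. The home team offers 228 and keeps 240 − 228 = 12.
Round 2 (the away team proposes): the home team can get 12 next round, worth 0.7 × 12 = 8.4 now. The away team offers 8.4 and keeps 240 − 8.4 = 231.6.
Round 1 (the home team proposes): the away team can get 231.6 next round, worth 0.95 × 231.6 = 220.02 now; the home team offers that and keeps 19.98.

220.02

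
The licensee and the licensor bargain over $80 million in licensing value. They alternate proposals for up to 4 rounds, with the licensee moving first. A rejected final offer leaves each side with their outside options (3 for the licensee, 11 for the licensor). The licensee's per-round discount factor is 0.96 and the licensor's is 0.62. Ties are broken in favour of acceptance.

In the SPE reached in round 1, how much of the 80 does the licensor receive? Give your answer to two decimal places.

Round 4 (the licensor proposes): the licensee gets 3 if talks fail, so the licensor offers 3 and keeps 77.
Round 3 (the licensee proposes): the licensor can get 77 next round, worth 0.62 × 77 = 47.74 now; the licensee offers that and keeps 32.26.
Round 2 (the licensor proposes): the licensee can get 32.26 next round, worth 0.96 × 32.26 = 30.9696 now. The licensor offers 30.9696 and keeps 80 − 30.9696 = 49.0304.
Round 1 (the licensee proposes): the licensor can get 49.0304 next round, worth 0.62 × 49.0304 = 30.398848 now. The licensee offers 30.398848 and keeps 80 − 30.398848 = 49.601152.

30.40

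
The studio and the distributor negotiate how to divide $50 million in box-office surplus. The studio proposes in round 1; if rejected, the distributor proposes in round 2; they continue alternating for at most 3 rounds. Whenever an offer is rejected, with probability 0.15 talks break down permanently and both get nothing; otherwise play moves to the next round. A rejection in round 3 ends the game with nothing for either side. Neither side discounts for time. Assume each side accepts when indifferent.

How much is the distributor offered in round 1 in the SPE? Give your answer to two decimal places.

6.38

Round 3 (the studio proposes): the distributor will accept anything ≥ 0, so the studio offers 0 and keeps 50.
Round 2 (the distributor proposes): rejecting gives the studio an expected 0.85 × 50 = 42.5. The distributor offers 42.5 and keeps 50 − 42.5 = 7.5.
Round 1 (the studio proposes): rejecting gives the distributor an expected 0.85 × 7.5 = 6.375; the studio offers that and keeps 43.625.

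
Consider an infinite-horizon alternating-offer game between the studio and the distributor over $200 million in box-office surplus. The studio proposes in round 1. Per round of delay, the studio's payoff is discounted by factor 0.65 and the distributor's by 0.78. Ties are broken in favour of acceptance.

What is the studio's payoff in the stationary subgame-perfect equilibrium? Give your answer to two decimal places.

89.25

In a stationary SPE each proposer offers the other exactly their discounted continuation value.
If the studio keeps x when proposing and the distributor keeps y when proposing, then x = 200 − 0.78y and y = 200 − 0.65x.
Solving: x = 200(1 − 0.78) / (1 − 0.65·0.78) = 44 / 0.493 ≈ 89.2495.
The distributor gets 200 − 89.2495 ≈ 110.7505.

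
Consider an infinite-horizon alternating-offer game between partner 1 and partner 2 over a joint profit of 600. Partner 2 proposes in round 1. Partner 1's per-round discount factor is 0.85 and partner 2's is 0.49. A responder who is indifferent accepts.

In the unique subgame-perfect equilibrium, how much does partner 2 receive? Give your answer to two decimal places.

154.24

Let x be partner 2's share when partner 2 proposes and y be partner 1's share when partner 1 proposes.
Partner 1 accepts iff offered ≥ 0.85·y, so x = 600 − 0.85y. Symmetrically y = 600 − 0.49x.
Substituting: x = 600 − 0.85(600 − 0.49x), giving x(1 − 0.49·0.85) = 600(1 − 0.85).
So x = 600 × 0.15 / 0.5835 ≈ 154.2416, and partner 1 receives 600 − x ≈ 445.7584.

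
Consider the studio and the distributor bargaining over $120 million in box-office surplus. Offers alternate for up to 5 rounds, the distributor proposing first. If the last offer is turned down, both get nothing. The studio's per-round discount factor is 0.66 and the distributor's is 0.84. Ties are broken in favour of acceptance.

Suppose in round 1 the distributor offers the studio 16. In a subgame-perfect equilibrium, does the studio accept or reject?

Round 5 (the distributor proposes): rejection yields 0 for the studio; the distributor offers 0 and keeps 120.
Round 4 (the studio proposes): the distributor can get 120 next round, worth 0.84 × 120 = 100.8 now. The studio offers 100.8 and keeps 120 − 100.8 = 19.2.
Round 3 (the distributor proposes): the studio can get 19.2 next round, worth 0.66 × 19.2 = 12.672 now; the distributor offers that and keeps 107.328.
Round 2 (the studio proposes): the distributor can get 107.328 next round, worth 0.84 × 107.328 = 90.15552 now, so the studio offers 90.15552, keeping 29.84448.
So by rejecting in round 1, the studio gets 29.84448 next round, worth 0.66 × 29.84448 = 19.6973568 now.
Offer 16 < 19.6973568, so the studio rejects.

Reject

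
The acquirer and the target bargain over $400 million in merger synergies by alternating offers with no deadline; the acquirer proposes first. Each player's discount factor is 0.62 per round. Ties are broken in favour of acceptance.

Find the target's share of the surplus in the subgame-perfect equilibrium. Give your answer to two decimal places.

Let x be the acquirer's share when the acquirer proposes and y be the target's share when the target proposes.
The target accepts iff offered ≥ 0.62·y, so x = 400 − 0.62y. Symmetrically y = 400 − 0.62x.
Substituting: x = 400 − 0.62(400 − 0.62x), giving x(1 − 0.62·0.62) = 400(1 − 0.62).
So x = 400 × 0.38 / 0.6156 ≈ 246.9136, and the target receives 400 − x ≈ 153.0864.

153.09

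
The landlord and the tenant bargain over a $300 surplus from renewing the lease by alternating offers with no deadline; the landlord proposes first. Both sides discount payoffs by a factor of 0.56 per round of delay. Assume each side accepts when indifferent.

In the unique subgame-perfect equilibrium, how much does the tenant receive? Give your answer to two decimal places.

107.69

Let x be the landlord's share when the landlord proposes and y be the tenant's share when the tenant proposes.
The tenant accepts iff offered ≥ 0.56·y, so x = 300 − 0.56y. Symmetrically y = 300 − 0.56x.
Substituting: x = 300 − 0.56(300 − 0.56x), giving x(1 − 0.56·0.56) = 300(1 − 0.56).
So x = 300 × 0.44 / 0.6864 ≈ 192.3077, and the tenant receives 300 − x ≈ 107.6923.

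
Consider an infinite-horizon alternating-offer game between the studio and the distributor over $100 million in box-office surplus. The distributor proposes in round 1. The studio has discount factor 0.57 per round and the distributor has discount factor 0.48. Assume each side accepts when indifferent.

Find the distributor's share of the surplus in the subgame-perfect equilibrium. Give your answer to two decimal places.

When the distributor proposes, the studio accepts any offer worth at least 0.57 times what the studio would get by proposing next round; and vice versa.
This gives x = 100 − 0.57y and y = 100 − 0.48x, where x and y are each side's share when it proposes.
Hence (1 − 0.57·0.48)x = 100(1 − 0.57), i.e. 0.7264·x = 43.
x ≈ 59.1960; the studio's share is 100 − x ≈ 40.8040.

59.20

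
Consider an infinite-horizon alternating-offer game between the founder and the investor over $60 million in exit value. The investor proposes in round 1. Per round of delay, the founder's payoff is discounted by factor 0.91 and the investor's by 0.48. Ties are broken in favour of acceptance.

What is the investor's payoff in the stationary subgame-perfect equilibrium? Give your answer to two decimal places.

Let x be the investor's share when the investor proposes and y be the founder's share when the founder proposes.
The founder accepts iff offered ≥ 0.91·y, so x = 60 − 0.91y. Symmetrically y = 60 − 0.48x.
Substituting: x = 60 − 0.91(60 − 0.48x), giving x(1 − 0.48·0.91) = 60(1 − 0.91).
So x = 60 × 0.09 / 0.5632 ≈ 9.5881, and the founder receives 60 − x ≈ 50.4119.

9.59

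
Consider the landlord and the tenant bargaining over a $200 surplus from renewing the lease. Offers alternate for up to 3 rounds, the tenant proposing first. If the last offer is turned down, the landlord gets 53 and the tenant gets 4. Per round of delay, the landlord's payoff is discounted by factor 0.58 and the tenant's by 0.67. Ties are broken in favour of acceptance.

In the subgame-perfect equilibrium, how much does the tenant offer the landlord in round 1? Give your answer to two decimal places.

Round 3 (the tenant proposes): the landlord gets 53 if talks fail, so the tenant offers 53 and keeps 147.
Round 2 (the landlord proposes): the tenant can get 147 next round, worth 0.67 × 147 = 98.49 now. The landlord offers 98.49 and keeps 200 − 98.49 = 101.51.
Round 1 (the tenant proposes): the landlord can get 101.51 next round, worth 0.58 × 101.51 = 58.8758 now; the tenant offers that and keeps 141.1242.

58.88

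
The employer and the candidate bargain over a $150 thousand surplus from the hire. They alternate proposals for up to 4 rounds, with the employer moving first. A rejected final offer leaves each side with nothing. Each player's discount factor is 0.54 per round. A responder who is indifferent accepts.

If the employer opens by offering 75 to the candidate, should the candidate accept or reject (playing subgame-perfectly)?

Work out the candidate's continuation value if the offer is rejected.
Round 4 (the candidate proposes): rejection yields 0 for the employer; the candidate offers 0 and keeps 150.
Round 3 (the employer proposes): the candidate can get 150 next round, worth 0.54 × 150 = 81 now. The employer offers 81 and keeps 150 − 81 = 69.
Round 2 (the candidate proposes): the employer can get 69 next round, worth 0.54 × 69 = 37.26 now; the candidate offers that and keeps 112.74.
So by rejecting in round 1, the candidate gets 112.74 next round, worth 0.54 × 112.74 = 60.8796 now.
Offer 75 ≥ 60.8796, so the candidate accepts.

Accept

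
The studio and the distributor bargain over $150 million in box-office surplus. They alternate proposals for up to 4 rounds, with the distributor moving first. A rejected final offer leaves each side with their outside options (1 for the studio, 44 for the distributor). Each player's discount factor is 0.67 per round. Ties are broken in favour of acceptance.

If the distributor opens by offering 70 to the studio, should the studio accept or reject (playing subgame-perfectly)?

Accept

Round 4 (the studio proposes): the distributor gets 44 if talks fail, so the studio offers 44 and keeps 106.
Round 3 (the distributor proposes): the studio can get 106 next round, worth 0.67 × 106 = 71.02 now. The distributor offers 71.02 and keeps 150 − 71.02 = 78.98.
Round 2 (the studio proposes): the distributor can get 78.98 next round, worth 0.67 × 78.98 = 52.9166 now; the studio offers that and keeps 97.0834.
So by rejecting in round 1, the studio gets 97.0834 next round, worth 0.67 × 97.0834 = 65.045878 now.
Offer 70 ≥ 65.045878, so the studio accepts.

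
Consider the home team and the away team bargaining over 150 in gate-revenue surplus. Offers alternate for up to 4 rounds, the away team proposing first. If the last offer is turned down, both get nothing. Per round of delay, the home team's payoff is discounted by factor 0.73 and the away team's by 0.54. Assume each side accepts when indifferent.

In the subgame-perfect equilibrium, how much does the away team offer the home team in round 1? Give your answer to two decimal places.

93.53

Round 4 (the home team proposes): the away team will accept anything ≥ 0, so the home team offers 0 and keeps 150.
Round 3 (the away team proposes): the home team can get 150 next round, worth 0.73 × 150 = 109.5 now; the away team offers that and keeps 40.5.
Round 2 (the home team proposes): the away team can get 40.5 next round, worth 0.54 × 40.5 = 21.87 now; the home team offers that and keeps 128.13.
Round 1 (the away team proposes): the home team can get 128.13 next round, worth 0.73 × 128.13 = 93.5349 now; the away team offers that and keeps 56.4651.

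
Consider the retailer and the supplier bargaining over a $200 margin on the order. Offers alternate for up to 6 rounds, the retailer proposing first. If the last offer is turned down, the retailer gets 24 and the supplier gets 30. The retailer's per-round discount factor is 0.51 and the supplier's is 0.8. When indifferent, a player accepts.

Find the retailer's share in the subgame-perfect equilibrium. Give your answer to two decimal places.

66.17

Work backward from the last round.
Round 6 (the supplier proposes): the retailer gets 24 if talks fail, so the supplier offers 24 and keeps 176.
Round 5 (the retailer proposes): the supplier can get 176 next round, worth 0.8 × 176 = 140.8 now; the retailer offers that and keeps 59.2.
Round 4 (the supplier proposes): the retailer can get 59.2 next round, worth 0.51 × 59.2 = 30.192 now; the supplier offers that and keeps 169.808.
Round 3 (the retailer proposes): the supplier can get 169.808 next round, worth 0.8 × 169.808 = 135.8464 now, so the retailer offers 135.8464, keeping 64.1536.
Round 2 (the supplier proposes): the retailer can get 64.1536 next round, worth 0.51 × 64.1536 = 32.718336 now, so the supplier offers 32.718336, keeping 167.281664.
Round 1 (the retailer proposes): the supplier can get 167.281664 next round, worth 0.8 × 167.281664 = 133.8253312 now, so the retailer offers 133.8253312, keeping 66.1746688.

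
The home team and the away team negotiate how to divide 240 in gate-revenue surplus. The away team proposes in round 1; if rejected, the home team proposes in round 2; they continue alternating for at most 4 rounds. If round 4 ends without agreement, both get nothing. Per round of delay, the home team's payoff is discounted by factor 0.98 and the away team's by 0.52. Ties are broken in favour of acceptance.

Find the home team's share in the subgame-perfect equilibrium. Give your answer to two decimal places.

232.75

Round 4 (the home team proposes): rejection yields 0 for the away team; the home team offers 0 and keeps 240.
Round 3 (the away team proposes): the home team can get 240 next round, worth 0.98 × 240 = 235.2 now, so the away team offers 235.2, keeping 4.8.
Round 2 (the home team proposes): the away team can get 4.8 next round, worth 0.52 × 4.8 = 2.496 now; the home team offers that and keeps 237.504.
Round 1 (the away team proposes): the home team can get 237.504 next round, worth 0.98 × 237.504 = 232.75392 now. The away team offers 232.75392 and keeps 240 − 232.75392 = 7.24608.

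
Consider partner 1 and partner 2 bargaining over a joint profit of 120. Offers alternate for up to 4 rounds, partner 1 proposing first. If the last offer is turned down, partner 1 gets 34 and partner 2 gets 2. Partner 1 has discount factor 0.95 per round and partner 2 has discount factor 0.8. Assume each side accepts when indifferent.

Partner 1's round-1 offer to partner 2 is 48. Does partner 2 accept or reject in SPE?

Reject

Round 4 (partner 2 proposes): partner 1 gets 34 if talks fail, so partner 2 offers 34 and keeps 86.
Round 3 (partner 1 proposes): partner 2 can get 86 next round, worth 0.8 × 86 = 68.8 now, so partner 1 offers 68.8, keeping 51.2.
Round 2 (partner 2 proposes): partner 1 can get 51.2 next round, worth 0.95 × 51.2 = 48.64 now, so partner 2 offers 48.64, keeping 71.36.
So by rejecting in round 1, partner 2 gets 71.36 next round, worth 0.8 × 71.36 = 57.088 now.
Offer 48 < 57.088, so partner 2 rejects.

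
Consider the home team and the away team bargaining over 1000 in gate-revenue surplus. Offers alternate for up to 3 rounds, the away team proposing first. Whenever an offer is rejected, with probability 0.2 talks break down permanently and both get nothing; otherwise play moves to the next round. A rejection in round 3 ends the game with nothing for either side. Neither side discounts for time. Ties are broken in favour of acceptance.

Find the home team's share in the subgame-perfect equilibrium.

160

Round 3 (the away team proposes): the home team will accept anything ≥ 0, so the away team offers 0 and keeps 1000.
Round 2 (the home team proposes): rejecting gives the away team an expected 0.8 × 1000 = 800, so the home team offers 800, keeping 200.
Round 1 (the away team proposes): rejecting gives the home team an expected 0.8 × 200 = 160; the away team offers that and keeps 840.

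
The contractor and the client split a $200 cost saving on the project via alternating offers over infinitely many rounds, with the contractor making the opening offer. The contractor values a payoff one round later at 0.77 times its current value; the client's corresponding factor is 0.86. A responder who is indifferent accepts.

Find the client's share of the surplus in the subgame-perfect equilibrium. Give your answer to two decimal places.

Let x be the contractor's share when the contractor proposes and y be the client's share when the client proposes.
The client accepts iff offered ≥ 0.86·y, so x = 200 − 0.86y. Symmetrically y = 200 − 0.77x.
Substituting: x = 200 − 0.86(200 − 0.77x), giving x(1 − 0.77·0.86) = 200(1 − 0.86).
So x = 200 × 0.14 / 0.3378 ≈ 82.8893, and the client receives 200 − x ≈ 117.1107.

117.11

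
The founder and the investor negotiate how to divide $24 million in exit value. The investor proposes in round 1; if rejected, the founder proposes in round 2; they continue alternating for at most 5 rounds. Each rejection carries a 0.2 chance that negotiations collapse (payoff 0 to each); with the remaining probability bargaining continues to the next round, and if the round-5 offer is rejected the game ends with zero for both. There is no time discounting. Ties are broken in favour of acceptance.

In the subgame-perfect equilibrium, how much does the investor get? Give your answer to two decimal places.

17.70

Round 5 (the investor proposes): the founder will accept anything ≥ 0, so the investor offers 0 and keeps 24.
Round 4 (the founder proposes): rejecting gives the investor an expected 0.8 × 24 = 19.2; the founder offers that and keeps 4.8.
Round 3 (the investor proposes): rejecting gives the founder an expected 0.8 × 4.8 = 3.84, so the investor offers 3.84, keeping 20.16.
Round 2 (the founder proposes): rejecting gives the investor an expected 0.8 × 20.16 = 16.128, so the founder offers 16.128, keeping 7.872.
Round 1 (the investor proposes): rejecting gives the founder an expected 0.8 × 7.872 = 6.2976; the investor offers that and keeps 17.7024.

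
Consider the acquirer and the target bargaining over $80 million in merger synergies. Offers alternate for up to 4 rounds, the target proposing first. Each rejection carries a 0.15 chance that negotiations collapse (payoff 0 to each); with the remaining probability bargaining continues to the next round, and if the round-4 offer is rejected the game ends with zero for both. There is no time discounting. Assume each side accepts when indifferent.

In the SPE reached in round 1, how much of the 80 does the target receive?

By backward induction:
Round 4 (the acquirer proposes): the target will accept anything ≥ 0, so the acquirer offers 0 and keeps 80.
Round 3 (the target proposes): rejecting gives the acquirer an expected 0.85 × 80 = 68, so the target offers 68, keeping 12.
Round 2 (the acquirer proposes): rejecting gives the target an expected 0.85 × 12 = 10.2, so the acquirer offers 10.2, keeping 69.8.
Round 1 (the target proposes): rejecting gives the acquirer an expected 0.85 × 69.8 = 59.33, so the target offers 59.33, keeping 20.67.

20.67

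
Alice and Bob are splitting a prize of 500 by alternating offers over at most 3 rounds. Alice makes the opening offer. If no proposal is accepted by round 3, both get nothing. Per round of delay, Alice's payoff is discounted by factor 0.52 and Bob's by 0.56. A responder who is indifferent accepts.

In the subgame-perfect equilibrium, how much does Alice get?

By backward induction:
Round 3 (Alice proposes): rejection yields 0 for Bob; Alice offers 0 and keeps 500.
Round 2 (Bob proposes): Alice can get 500 next round, worth 0.52 × 500 = 260 now, so Bob offers 260, keeping 240.
Round 1 (Alice proposes): Bob can get 240 next round, worth 0.56 × 240 = 134.4 now; Alice offers that and keeps 365.6.

365.6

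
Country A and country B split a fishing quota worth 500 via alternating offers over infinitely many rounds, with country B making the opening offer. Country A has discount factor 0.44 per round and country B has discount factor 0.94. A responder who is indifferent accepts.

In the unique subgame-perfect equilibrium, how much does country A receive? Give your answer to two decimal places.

When country B proposes, country A accepts any offer worth at least 0.44 times what country A would get by proposing next round; and vice versa.
This gives x = 500 − 0.44y and y = 500 − 0.94x, where x and y are each side's share when it proposes.
Hence (1 − 0.44·0.94)x = 500(1 − 0.44), i.e. 0.5864·x = 280.
x ≈ 477.4898; country A's share is 500 − x ≈ 22.5102.

22.51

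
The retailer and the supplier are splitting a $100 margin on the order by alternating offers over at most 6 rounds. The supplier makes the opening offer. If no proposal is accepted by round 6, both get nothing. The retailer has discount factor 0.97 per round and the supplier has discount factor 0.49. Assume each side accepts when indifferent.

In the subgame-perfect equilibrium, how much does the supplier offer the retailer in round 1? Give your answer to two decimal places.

94.90

Round 6 (the retailer proposes): rejection yields 0 for the supplier; the retailer offers 0 and keeps 100.
Round 5 (the supplier proposes): the retailer can get 100 next round, worth 0.97 × 100 = 97 now. The supplier offers 97 and keeps 100 − 97 = 3.
Round 4 (the retailer proposes): the supplier can get 3 next round, worth 0.49 × 3 = 1.47 now. The retailer offers 1.47 and keeps 100 − 1.47 = 98.53.
Round 3 (the supplier proposes): the retailer can get 98.53 next round, worth 0.97 × 98.53 = 95.5741 now, so the supplier offers 95.5741, keeping 4.4259.
Round 2 (the retailer proposes): the supplier can get 4.4259 next round, worth 0.49 × 4.4259 = 2.168691 now; the retailer offers that and keeps 97.831309.
Round 1 (the supplier proposes): the retailer can get 97.831309 next round, worth 0.97 × 97.831309 = 94.89636973 now, so the supplier offers 94.89636973, keeping 5.10363027.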